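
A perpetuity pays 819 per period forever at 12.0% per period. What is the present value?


PV = PMT / i
= 819 / 0.12
= 6825.0


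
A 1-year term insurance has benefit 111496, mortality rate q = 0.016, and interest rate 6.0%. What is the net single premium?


NSP = benefit * q * v
v = 1/(1+i) = 0.943396
NSP = 111496 * 0.016 * 0.943396
= 1682.9585


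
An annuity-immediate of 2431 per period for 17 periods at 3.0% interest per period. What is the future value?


FV = PMT * ((1+i)^n - 1) / i
= 2431 * ((1.03)^17 - 1) / 0.03
= 2431 * (1.652848 - 1) / 0.03
= 52902.4198


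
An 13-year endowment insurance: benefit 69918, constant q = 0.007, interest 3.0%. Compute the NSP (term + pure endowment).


Term component = 5006.4084
Pure endowment = 13_p_x * v^13 * benefit = 0.912726 * 0.680951 * 69918 = 43455.5555
NSP = 48461.9639


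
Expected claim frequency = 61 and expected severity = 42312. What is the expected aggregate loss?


E[S] = E[N] * E[X]
= 61 * 42312
= 2.5810e+06


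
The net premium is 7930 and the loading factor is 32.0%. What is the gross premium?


Gross = net * (1 + loading)
= 7930 * (1 + 0.32)
= 7930 * 1.32
= 10467.6


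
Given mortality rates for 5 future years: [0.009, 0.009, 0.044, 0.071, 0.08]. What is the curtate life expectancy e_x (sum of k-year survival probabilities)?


e_x = sum_{k=1}^{n} k_p_x
k_p_x values:
  1_p_x = 0.991
  2_p_x = 0.982081
  3_p_x = 0.938869
  4_p_x = 0.87221
  5_p_x = 0.802433
e_x = 4.5866


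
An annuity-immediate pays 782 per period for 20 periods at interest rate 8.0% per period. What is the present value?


PV = PMT * (1 - (1+i)^(-n)) / i
= 782 * (1 - (1+0.08)^(-20)) / 0.08
= 782 * (1 - 0.214548) / 0.08
= 782 * 9.818147
= 7677.7913


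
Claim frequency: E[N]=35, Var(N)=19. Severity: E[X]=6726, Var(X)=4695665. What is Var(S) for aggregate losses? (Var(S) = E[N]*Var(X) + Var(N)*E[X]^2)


Var(S) = E[N]*Var(X) + Var(N)*E[X]^2
= 35*4695665 + 19*6726^2
= 164348275 + 859542444
= 1.0239e+09


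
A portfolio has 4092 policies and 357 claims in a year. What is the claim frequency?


frequency = claims / policies
= 357 / 4092
= 0.0872


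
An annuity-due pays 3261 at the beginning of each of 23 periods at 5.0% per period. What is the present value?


PV_due = PMT * (1-(1+i)^(-n))/i * (1+i)
PV_immediate = 43986.2394
PV_due = 43986.2394 * 1.05
= 46185.5514


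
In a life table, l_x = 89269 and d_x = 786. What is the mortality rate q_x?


q_x = d_x / l_x
= 786 / 89269
= 0.0088


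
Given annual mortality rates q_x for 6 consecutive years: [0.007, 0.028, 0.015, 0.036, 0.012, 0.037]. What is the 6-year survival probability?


p_k = 1 - q_k for each year
Survival = product of (1 - q_k)
= 0.993 * 0.972 * 0.985 * 0.964 * 0.988 * 0.963
= 0.872


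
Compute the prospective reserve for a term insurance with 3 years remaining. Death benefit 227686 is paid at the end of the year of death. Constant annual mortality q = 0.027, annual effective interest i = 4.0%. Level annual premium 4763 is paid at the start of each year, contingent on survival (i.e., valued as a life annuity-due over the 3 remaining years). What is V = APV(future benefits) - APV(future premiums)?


v = 1/(1+i) = 0.961538
APV(future benefits) per unit = sum_{k=0}^{2} k_p_x * q * v^(k+1) = 0.072975
APV(future benefits) = 227686 * 0.072975 = 16615.3398
Life annuity-due factor ä_{x:3} = sum_{k=0}^{2} k_p_x * v^k = 2.810881
APV(future premiums) = 4763 * 2.810881 = 13388.2267
V = 16615.3398 - 13388.2267
= 3227.1131


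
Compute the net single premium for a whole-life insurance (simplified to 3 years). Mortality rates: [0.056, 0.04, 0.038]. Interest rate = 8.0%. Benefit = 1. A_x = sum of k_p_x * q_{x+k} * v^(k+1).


v = 0.925926
Year 0: k_p_x=1.0, q=0.056, term=0.051852
Year 1: k_p_x=0.944, q=0.04, term=0.032373
Year 2: k_p_x=0.90624, q=0.038, term=0.027337
A_x = 0.1116


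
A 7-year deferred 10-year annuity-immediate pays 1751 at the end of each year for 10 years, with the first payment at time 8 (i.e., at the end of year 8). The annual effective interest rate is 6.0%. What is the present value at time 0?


PV at time 7 of the 10-year annuity-immediate:
a_n = 1751 * (1-(1+0.06)^(-10))/0.06 = 12887.5124
Discount back 7 years to time 0:
PV = 12887.5124 * (1+0.06)^(-7)
= 12887.5124 * 0.665057
= 8570.9318


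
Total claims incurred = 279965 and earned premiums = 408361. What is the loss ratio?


Loss ratio = claims / premiums
= 279965 / 408361
= 0.6856


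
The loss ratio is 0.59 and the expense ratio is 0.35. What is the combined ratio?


Combined ratio = loss ratio + expense ratio
= 0.59 + 0.35
= 0.94


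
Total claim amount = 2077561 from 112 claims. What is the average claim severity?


severity = total / number
= 2077561 / 112
= 18549.6518


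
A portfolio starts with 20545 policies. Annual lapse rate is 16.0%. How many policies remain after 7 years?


remaining = initial * (1 - lapse)^years
= 20545 * (1 - 0.16)^7
= 20545 * 0.29509
= 6062.6312


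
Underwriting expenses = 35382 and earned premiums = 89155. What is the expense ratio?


Expense ratio = expenses / premiums
= 35382 / 89155
= 0.3969


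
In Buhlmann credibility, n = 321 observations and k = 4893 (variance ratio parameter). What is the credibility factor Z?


Z = n / (n + k)
= 321 / (321 + 4893)
= 321 / 5214
= 0.0616


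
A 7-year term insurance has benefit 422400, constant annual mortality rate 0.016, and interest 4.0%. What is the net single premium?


NSP = benefit * sum_{k=0}^{n-1} k_p_x * q * v^(k+1)
With constant q=0.016, v=0.961538
Sum = 0.091776
NSP = 422400 * 0.091776
= 38766.0471


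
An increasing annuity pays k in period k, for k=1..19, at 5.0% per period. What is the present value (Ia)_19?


(Ia)_n = sum_{k=1}^{n} k * v^k, v = 1/(1+i)
v = 0.952381
Sum computed term by term:
(Ia)_19 = 103.4128


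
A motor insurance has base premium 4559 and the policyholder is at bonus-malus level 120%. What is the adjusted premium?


adjusted = base * BM_level / 100
= 4559 * 120 / 100
= 4559 * 1.2
= 5470.8


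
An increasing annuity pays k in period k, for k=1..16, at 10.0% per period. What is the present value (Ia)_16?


(Ia)_n = sum_{k=1}^{n} k * v^k, v = 1/(1+i)
v = 0.909091
Sum computed term by term:
(Ia)_16 = 51.2401


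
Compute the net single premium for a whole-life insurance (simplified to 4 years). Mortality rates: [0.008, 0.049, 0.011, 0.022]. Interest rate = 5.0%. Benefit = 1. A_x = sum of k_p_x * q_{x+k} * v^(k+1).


v = 0.952381
Year 0: k_p_x=1.0, q=0.008, term=0.007619
Year 1: k_p_x=0.992, q=0.049, term=0.044089
Year 2: k_p_x=0.943392, q=0.011, term=0.008964
Year 3: k_p_x=0.933015, q=0.022, term=0.016887
A_x = 0.0776


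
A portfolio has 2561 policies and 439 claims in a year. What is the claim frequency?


frequency = claims / policies
= 439 / 2561
= 0.1714


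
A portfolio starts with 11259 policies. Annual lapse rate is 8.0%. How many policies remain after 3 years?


remaining = initial * (1 - lapse)^years
= 11259 * (1 - 0.08)^3
= 11259 * 0.778688
= 8767.2482


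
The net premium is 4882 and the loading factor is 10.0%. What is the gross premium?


Gross = net * (1 + loading)
= 4882 * (1 + 0.1)
= 4882 * 1.1
= 5370.2


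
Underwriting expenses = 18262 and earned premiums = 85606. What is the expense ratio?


Expense ratio = expenses / premiums
= 18262 / 85606
= 0.2133


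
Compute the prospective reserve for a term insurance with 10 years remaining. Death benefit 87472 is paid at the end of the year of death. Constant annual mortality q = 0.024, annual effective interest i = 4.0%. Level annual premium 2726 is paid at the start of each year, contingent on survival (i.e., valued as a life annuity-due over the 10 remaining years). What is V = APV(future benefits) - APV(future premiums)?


v = 1/(1+i) = 0.961538
APV(future benefits) per unit = sum_{k=0}^{9} k_p_x * q * v^(k+1) = 0.176301
APV(future benefits) = 87472 * 0.176301 = 15421.3863
Life annuity-due factor ä_{x:10} = sum_{k=0}^{9} k_p_x * v^k = 7.639703
APV(future premiums) = 2726 * 7.639703 = 20825.8295
V = 15421.3863 - 20825.8295
= -5404.4432


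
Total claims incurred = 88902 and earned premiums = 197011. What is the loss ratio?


Loss ratio = claims / premiums
= 88902 / 197011
= 0.4513


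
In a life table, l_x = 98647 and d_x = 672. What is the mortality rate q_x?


q_x = d_x / l_x
= 672 / 98647
= 0.0068


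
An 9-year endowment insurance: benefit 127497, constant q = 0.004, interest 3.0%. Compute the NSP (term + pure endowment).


Term component = 3910.9616
Pure endowment = 9_p_x * v^9 * benefit = 0.964571 * 0.766417 * 127497 = 94253.8262
NSP = 98164.7879


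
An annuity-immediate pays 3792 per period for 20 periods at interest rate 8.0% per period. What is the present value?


PV = PMT * (1 - (1+i)^(-n)) / i
= 3792 * (1 - (1+0.08)^(-20)) / 0.08
= 3792 * (1 - 0.214548) / 0.08
= 3792 * 9.818147
= 37230.415


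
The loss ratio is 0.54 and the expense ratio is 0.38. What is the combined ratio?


Combined ratio = loss ratio + expense ratio
= 0.54 + 0.38
= 0.92


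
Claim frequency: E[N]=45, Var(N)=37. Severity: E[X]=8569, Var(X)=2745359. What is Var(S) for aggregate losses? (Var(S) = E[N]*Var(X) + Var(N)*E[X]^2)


Var(S) = E[N]*Var(X) + Var(N)*E[X]^2
= 45*2745359 + 37*8569^2
= 123541155 + 2716827157
= 2.8404e+09


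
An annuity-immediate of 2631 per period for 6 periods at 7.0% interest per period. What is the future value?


FV = PMT * ((1+i)^n - 1) / i
= 2631 * ((1.07)^6 - 1) / 0.07
= 2631 * (1.50073 - 1) / 0.07
= 18820.3079


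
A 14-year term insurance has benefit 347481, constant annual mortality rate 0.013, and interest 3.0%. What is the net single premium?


NSP = benefit * sum_{k=0}^{n-1} k_p_x * q * v^(k+1)
With constant q=0.013, v=0.970874
Sum = 0.13591
NSP = 347481 * 0.13591
= 47226.1558


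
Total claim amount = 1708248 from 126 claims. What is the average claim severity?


severity = total / number
= 1708248 / 126
= 13557.5238


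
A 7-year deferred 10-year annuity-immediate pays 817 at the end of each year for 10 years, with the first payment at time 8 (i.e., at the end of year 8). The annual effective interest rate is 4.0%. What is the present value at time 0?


PV at time 7 of the 10-year annuity-immediate:
a_n = 817 * (1-(1+0.04)^(-10))/0.04 = 6626.6019
Discount back 7 years to time 0:
PV = 6626.6019 * (1+0.04)^(-7)
= 6626.6019 * 0.759918
= 5035.6728


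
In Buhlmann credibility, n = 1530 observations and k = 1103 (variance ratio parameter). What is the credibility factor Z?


Z = n / (n + k)
= 1530 / (1530 + 1103)
= 1530 / 2633
= 0.5811


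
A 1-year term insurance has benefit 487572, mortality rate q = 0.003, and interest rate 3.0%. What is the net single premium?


NSP = benefit * q * v
v = 1/(1+i) = 0.970874
NSP = 487572 * 0.003 * 0.970874
= 1420.1126


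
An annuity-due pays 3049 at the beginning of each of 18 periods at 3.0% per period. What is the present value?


PV_due = PMT * (1-(1+i)^(-n))/i * (1+i)
PV_immediate = 41934.4614
PV_due = 41934.4614 * 1.03
= 43192.4952


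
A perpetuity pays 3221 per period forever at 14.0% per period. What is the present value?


PV = PMT / i
= 3221 / 0.14
= 23007.1429


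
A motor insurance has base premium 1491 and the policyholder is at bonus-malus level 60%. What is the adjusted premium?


adjusted = base * BM_level / 100
= 1491 * 60 / 100
= 1491 * 0.6
= 894.6


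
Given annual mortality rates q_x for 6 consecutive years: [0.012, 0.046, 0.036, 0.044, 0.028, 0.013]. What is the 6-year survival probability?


p_k = 1 - q_k for each year
Survival = product of (1 - q_k)
= 0.988 * 0.954 * 0.964 * 0.956 * 0.972 * 0.987
= 0.8333


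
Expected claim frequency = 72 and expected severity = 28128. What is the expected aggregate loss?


E[S] = E[N] * E[X]
= 72 * 28128
= 2.0252e+06


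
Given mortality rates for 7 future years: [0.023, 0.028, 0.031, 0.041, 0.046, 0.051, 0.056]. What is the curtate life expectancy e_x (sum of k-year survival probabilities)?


e_x = sum_{k=1}^{n} k_p_x
k_p_x values:
  1_p_x = 0.977
  2_p_x = 0.949644
  3_p_x = 0.920205
  4_p_x = 0.882477
  5_p_x = 0.841883
  6_p_x = 0.798947
  7_p_x = 0.754206
e_x = 6.1244


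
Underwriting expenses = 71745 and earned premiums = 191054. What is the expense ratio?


Expense ratio = expenses / premiums
= 71745 / 191054
= 0.3755


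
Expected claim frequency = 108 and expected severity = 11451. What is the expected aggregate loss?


E[S] = E[N] * E[X]
= 108 * 11451
= 1.2367e+06


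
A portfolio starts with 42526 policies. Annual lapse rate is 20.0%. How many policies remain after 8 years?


remaining = initial * (1 - lapse)^years
= 42526 * (1 - 0.2)^8
= 42526 * 0.167772
= 7134.6789


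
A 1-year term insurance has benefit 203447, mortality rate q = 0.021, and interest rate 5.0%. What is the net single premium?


NSP = benefit * q * v
v = 1/(1+i) = 0.952381
NSP = 203447 * 0.021 * 0.952381
= 4068.94


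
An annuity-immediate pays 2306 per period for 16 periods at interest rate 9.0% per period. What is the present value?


PV = PMT * (1 - (1+i)^(-n)) / i
= 2306 * (1 - (1+0.09)^(-16)) / 0.09
= 2306 * (1 - 0.25187) / 0.09
= 2306 * 8.312558
= 19168.7592


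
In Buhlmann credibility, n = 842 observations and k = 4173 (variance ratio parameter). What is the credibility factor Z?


Z = n / (n + k)
= 842 / (842 + 4173)
= 842 / 5015
= 0.1679


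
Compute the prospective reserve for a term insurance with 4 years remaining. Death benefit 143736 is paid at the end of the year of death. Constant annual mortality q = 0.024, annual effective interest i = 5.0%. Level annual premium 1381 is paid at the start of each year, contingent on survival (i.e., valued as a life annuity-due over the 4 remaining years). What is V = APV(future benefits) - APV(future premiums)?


v = 1/(1+i) = 0.952381
APV(future benefits) per unit = sum_{k=0}^{3} k_p_x * q * v^(k+1) = 0.082209
APV(future benefits) = 143736 * 0.082209 = 11816.4475
Life annuity-due factor ä_{x:4} = sum_{k=0}^{3} k_p_x * v^k = 3.59666
APV(future premiums) = 1381 * 3.59666 = 4966.988
V = 11816.4475 - 4966.988
= 6849.4595


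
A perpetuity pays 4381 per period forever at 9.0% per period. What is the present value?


PV = PMT / i
= 4381 / 0.09
= 48677.7778


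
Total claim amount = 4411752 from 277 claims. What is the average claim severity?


severity = total / number
= 4411752 / 277
= 15926.9025


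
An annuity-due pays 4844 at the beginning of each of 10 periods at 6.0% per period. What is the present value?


PV_due = PMT * (1-(1+i)^(-n))/i * (1+i)
PV_immediate = 35652.2617
PV_due = 35652.2617 * 1.06
= 37791.3974


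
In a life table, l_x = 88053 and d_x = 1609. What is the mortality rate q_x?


q_x = d_x / l_x
= 1609 / 88053
= 0.0183


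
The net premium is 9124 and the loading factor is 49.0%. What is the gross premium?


Gross = net * (1 + loading)
= 9124 * (1 + 0.49)
= 9124 * 1.49
= 13594.76


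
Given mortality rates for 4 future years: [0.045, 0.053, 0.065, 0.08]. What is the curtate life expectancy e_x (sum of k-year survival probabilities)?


e_x = sum_{k=1}^{n} k_p_x
k_p_x values:
  1_p_x = 0.955
  2_p_x = 0.904385
  3_p_x = 0.8456
  4_p_x = 0.777952
e_x = 3.4829


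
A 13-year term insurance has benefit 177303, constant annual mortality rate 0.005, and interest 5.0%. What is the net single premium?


NSP = benefit * sum_{k=0}^{n-1} k_p_x * q * v^(k+1)
With constant q=0.005, v=0.952381
Sum = 0.045739
NSP = 177303 * 0.045739
= 8109.7447


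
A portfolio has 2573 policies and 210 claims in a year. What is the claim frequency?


frequency = claims / policies
= 210 / 2573
= 0.0816


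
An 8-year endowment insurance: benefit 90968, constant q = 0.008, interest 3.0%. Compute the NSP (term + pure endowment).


Term component = 4973.953
Pure endowment = 8_p_x * v^8 * benefit = 0.937764 * 0.789409 * 90968 = 67341.7233
NSP = 72315.6763


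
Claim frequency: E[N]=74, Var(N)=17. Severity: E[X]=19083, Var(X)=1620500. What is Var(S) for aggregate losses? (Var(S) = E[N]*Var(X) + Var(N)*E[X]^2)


Var(S) = E[N]*Var(X) + Var(N)*E[X]^2
= 74*1620500 + 17*19083^2
= 119917000 + 6190735113
= 6.3107e+09


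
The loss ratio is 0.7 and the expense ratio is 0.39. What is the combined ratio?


Combined ratio = loss ratio + expense ratio
= 0.7 + 0.39
= 1.09


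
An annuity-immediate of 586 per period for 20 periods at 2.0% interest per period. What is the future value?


FV = PMT * ((1+i)^n - 1) / i
= 586 * ((1.02)^20 - 1) / 0.02
= 586 * (1.485947 - 1) / 0.02
= 14238.2587


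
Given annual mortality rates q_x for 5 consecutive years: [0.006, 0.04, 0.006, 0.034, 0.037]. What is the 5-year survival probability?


p_k = 1 - q_k for each year
Survival = product of (1 - q_k)
= 0.994 * 0.96 * 0.994 * 0.966 * 0.963
= 0.8824


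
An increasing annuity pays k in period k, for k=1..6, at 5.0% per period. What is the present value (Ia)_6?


(Ia)_n = sum_{k=1}^{n} k * v^k, v = 1/(1+i)
v = 0.952381
Sum computed term by term:
(Ia)_6 = 17.0437


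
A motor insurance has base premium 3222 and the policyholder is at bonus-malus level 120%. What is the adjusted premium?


adjusted = base * BM_level / 100
= 3222 * 120 / 100
= 3222 * 1.2
= 3866.4


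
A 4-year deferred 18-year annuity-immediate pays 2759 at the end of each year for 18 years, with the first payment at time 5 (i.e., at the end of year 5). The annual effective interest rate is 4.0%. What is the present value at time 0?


PV at time 4 of the 18-year annuity-immediate:
a_n = 2759 * (1-(1+0.04)^(-18))/0.04 = 34927.0004
Discount back 4 years to time 0:
PV = 34927.0004 * (1+0.04)^(-4)
= 34927.0004 * 0.854804
= 29855.7463


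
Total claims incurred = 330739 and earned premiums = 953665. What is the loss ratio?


Loss ratio = claims / premiums
= 330739 / 953665
= 0.3468


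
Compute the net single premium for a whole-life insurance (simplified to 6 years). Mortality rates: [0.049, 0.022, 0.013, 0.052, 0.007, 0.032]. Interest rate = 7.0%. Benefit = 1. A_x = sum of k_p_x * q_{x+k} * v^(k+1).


v = 0.934579
Year 0: k_p_x=1.0, q=0.049, term=0.045794
Year 1: k_p_x=0.951, q=0.022, term=0.018274
Year 2: k_p_x=0.930078, q=0.013, term=0.00987
Year 3: k_p_x=0.917987, q=0.052, term=0.036417
Year 4: k_p_x=0.870252, q=0.007, term=0.004343
Year 5: k_p_x=0.86416, q=0.032, term=0.018426
A_x = 0.1331


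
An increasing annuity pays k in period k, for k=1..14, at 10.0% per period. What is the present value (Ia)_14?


(Ia)_n = sum_{k=1}^{n} k * v^k, v = 1/(1+i)
v = 0.909091
Sum computed term by term:
(Ia)_14 = 44.1672


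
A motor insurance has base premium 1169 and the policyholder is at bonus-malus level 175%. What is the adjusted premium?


adjusted = base * BM_level / 100
= 1169 * 175 / 100
= 1169 * 1.75
= 2045.75


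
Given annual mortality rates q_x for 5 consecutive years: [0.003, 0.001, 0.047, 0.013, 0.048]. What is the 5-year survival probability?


p_k = 1 - q_k for each year
Survival = product of (1 - q_k)
= 0.997 * 0.999 * 0.953 * 0.987 * 0.952
= 0.8919


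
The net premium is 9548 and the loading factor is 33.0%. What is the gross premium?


Gross = net * (1 + loading)
= 9548 * (1 + 0.33)
= 9548 * 1.33
= 12698.84


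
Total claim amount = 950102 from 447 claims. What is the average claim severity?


severity = total / number
= 950102 / 447
= 2125.5078


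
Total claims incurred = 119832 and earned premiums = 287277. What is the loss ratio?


Loss ratio = claims / premiums
= 119832 / 287277
= 0.4171


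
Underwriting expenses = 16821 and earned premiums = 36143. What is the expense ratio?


Expense ratio = expenses / premiums
= 16821 / 36143
= 0.4654


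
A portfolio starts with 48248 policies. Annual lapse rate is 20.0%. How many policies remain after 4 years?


remaining = initial * (1 - lapse)^years
= 48248 * (1 - 0.2)^4
= 48248 * 0.4096
= 19762.3808


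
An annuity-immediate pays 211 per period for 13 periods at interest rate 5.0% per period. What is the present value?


PV = PMT * (1 - (1+i)^(-n)) / i
= 211 * (1 - (1+0.05)^(-13)) / 0.05
= 211 * (1 - 0.530321) / 0.05
= 211 * 9.393573
= 1982.0439


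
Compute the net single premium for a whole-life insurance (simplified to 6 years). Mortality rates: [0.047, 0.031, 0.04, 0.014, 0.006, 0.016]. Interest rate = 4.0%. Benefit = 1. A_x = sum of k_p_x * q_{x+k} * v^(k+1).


v = 0.961538
Year 0: k_p_x=1.0, q=0.047, term=0.045192
Year 1: k_p_x=0.953, q=0.031, term=0.027314
Year 2: k_p_x=0.923457, q=0.04, term=0.032838
Year 3: k_p_x=0.886519, q=0.014, term=0.010609
Year 4: k_p_x=0.874107, q=0.006, term=0.004311
Year 5: k_p_x=0.868863, q=0.016, term=0.010987
A_x = 0.1313


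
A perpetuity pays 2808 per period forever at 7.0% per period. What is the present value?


PV = PMT / i
= 2808 / 0.07
= 40114.2857


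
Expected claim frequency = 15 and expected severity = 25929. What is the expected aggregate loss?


E[S] = E[N] * E[X]
= 15 * 25929
= 388935


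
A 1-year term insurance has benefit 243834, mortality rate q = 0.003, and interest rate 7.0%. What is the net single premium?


NSP = benefit * q * v
v = 1/(1+i) = 0.934579
NSP = 243834 * 0.003 * 0.934579
= 683.6467


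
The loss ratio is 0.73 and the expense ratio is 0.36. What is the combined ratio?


Combined ratio = loss ratio + expense ratio
= 0.73 + 0.36
= 1.09


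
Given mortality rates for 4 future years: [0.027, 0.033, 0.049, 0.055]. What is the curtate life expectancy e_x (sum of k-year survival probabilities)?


e_x = sum_{k=1}^{n} k_p_x
k_p_x values:
  1_p_x = 0.973
  2_p_x = 0.940891
  3_p_x = 0.894787
  4_p_x = 0.845574
e_x = 3.6543


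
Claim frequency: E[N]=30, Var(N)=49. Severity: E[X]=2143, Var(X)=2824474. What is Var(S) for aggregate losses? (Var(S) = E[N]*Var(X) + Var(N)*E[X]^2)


Var(S) = E[N]*Var(X) + Var(N)*E[X]^2
= 30*2824474 + 49*2143^2
= 84734220 + 225030001
= 3.0976e+08


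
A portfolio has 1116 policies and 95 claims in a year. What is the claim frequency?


frequency = claims / policies
= 95 / 1116
= 0.0851


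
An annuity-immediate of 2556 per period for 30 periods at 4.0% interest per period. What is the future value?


FV = PMT * ((1+i)^n - 1) / i
= 2556 * ((1.04)^30 - 1) / 0.04
= 2556 * (3.243398 - 1) / 0.04
= 143353.1009


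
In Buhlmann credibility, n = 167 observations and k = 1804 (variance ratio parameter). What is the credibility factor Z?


Z = n / (n + k)
= 167 / (167 + 1804)
= 167 / 1971
= 0.0847


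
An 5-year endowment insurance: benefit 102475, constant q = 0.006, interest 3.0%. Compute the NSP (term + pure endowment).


Term component = 2783.2346
Pure endowment = 5_p_x * v^5 * benefit = 0.970358 * 0.862609 * 102475 = 85775.5923
NSP = 88558.8269


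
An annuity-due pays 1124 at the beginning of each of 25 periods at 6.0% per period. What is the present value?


PV_due = PMT * (1-(1+i)^(-n))/i * (1+i)
PV_immediate = 14368.4923
PV_due = 14368.4923 * 1.06
= 15230.6019


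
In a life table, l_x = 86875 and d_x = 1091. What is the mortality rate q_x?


q_x = d_x / l_x
= 1091 / 86875
= 0.0126


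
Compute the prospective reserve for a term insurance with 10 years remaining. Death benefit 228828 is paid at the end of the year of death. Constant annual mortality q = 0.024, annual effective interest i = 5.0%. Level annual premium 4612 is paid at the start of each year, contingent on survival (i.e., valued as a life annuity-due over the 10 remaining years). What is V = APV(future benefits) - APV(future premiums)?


v = 1/(1+i) = 0.952381
APV(future benefits) per unit = sum_{k=0}^{9} k_p_x * q * v^(k+1) = 0.168159
APV(future benefits) = 228828 * 0.168159 = 38479.4794
Life annuity-due factor ä_{x:10} = sum_{k=0}^{9} k_p_x * v^k = 7.356955
APV(future premiums) = 4612 * 7.356955 = 33930.2749
V = 38479.4794 - 33930.2749
= 4549.2044


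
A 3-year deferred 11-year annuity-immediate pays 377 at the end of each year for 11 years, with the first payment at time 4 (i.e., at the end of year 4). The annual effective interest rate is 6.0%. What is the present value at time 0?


PV at time 3 of the 11-year annuity-immediate:
a_n = 377 * (1-(1+0.06)^(-11))/0.06 = 2973.3517
Discount back 3 years to time 0:
PV = 2973.3517 * (1+0.06)^(-3)
= 2973.3517 * 0.839619
= 2496.4834


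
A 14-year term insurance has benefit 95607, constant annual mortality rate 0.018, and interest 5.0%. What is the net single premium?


NSP = benefit * sum_{k=0}^{n-1} k_p_x * q * v^(k+1)
With constant q=0.018, v=0.952381
Sum = 0.161031
NSP = 95607 * 0.161031
= 15395.6752


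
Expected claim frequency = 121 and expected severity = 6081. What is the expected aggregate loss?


E[S] = E[N] * E[X]
= 121 * 6081
= 735801


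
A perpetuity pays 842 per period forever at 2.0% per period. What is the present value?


PV = PMT / i
= 842 / 0.02
= 42100.0


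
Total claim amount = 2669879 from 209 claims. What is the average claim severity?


severity = total / number
= 2669879 / 209
= 12774.5407


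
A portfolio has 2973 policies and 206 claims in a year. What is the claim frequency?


frequency = claims / policies
= 206 / 2973
= 0.0693


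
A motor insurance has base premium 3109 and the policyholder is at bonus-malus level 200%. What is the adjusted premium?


adjusted = base * BM_level / 100
= 3109 * 200 / 100
= 3109 * 2.0
= 6218.0


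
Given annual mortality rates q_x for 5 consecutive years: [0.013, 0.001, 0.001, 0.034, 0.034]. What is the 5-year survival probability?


p_k = 1 - q_k for each year
Survival = product of (1 - q_k)
= 0.987 * 0.999 * 0.999 * 0.966 * 0.966
= 0.9192


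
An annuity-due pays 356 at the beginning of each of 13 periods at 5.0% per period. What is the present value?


PV_due = PMT * (1-(1+i)^(-n))/i * (1+i)
PV_immediate = 3344.112
PV_due = 3344.112 * 1.05
= 3511.3176


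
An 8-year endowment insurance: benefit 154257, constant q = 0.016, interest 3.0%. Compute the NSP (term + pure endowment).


Term component = 16426.5816
Pure endowment = 8_p_x * v^8 * benefit = 0.878943 * 0.789409 * 154257 = 107030.578
NSP = 123457.1596


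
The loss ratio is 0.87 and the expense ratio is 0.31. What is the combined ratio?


Combined ratio = loss ratio + expense ratio
= 0.87 + 0.31
= 1.18


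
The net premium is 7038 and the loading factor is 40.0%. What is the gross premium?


Gross = net * (1 + loading)
= 7038 * (1 + 0.4)
= 7038 * 1.4
= 9853.2


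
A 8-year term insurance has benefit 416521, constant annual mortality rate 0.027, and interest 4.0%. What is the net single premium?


NSP = benefit * sum_{k=0}^{n-1} k_p_x * q * v^(k+1)
With constant q=0.027, v=0.961538
Sum = 0.166434
NSP = 416521 * 0.166434
= 69323.2462


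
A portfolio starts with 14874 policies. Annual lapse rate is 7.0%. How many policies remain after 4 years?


remaining = initial * (1 - lapse)^years
= 14874 * (1 - 0.07)^4
= 14874 * 0.748052
= 11126.5256


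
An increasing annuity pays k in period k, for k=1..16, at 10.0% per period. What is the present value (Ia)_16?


(Ia)_n = sum_{k=1}^{n} k * v^k, v = 1/(1+i)
v = 0.909091
Sum computed term by term:
(Ia)_16 = 51.2401


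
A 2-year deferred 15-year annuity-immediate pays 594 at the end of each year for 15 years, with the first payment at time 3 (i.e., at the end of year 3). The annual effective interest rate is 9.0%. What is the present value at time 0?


PV at time 2 of the 15-year annuity-immediate:
a_n = 594 * (1-(1+0.09)^(-15))/0.09 = 4788.0489
Discount back 2 years to time 0:
PV = 4788.0489 * (1+0.09)^(-2)
= 4788.0489 * 0.84168
= 4030.005


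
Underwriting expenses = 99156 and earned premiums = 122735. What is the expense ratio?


Expense ratio = expenses / premiums
= 99156 / 122735
= 0.8079


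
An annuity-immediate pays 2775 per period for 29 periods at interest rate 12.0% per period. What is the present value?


PV = PMT * (1 - (1+i)^(-n)) / i
= 2775 * (1 - (1+0.12)^(-29)) / 0.12
= 2775 * (1 - 0.037383) / 0.12
= 2775 * 8.021806
= 22260.5118


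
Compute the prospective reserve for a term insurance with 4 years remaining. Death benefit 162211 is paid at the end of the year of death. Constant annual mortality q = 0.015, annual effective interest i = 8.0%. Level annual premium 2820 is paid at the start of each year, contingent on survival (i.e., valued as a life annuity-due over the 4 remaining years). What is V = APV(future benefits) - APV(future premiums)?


v = 1/(1+i) = 0.925926
APV(future benefits) per unit = sum_{k=0}^{3} k_p_x * q * v^(k+1) = 0.048646
APV(future benefits) = 162211 * 0.048646 = 7890.8702
Life annuity-due factor ä_{x:4} = sum_{k=0}^{3} k_p_x * v^k = 3.502492
APV(future premiums) = 2820 * 3.502492 = 9877.0261
V = 7890.8702 - 9877.0261
= -1986.1559


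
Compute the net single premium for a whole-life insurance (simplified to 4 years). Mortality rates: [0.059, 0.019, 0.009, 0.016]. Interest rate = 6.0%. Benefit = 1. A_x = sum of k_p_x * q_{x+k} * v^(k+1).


v = 0.943396
Year 0: k_p_x=1.0, q=0.059, term=0.05566
Year 1: k_p_x=0.941, q=0.019, term=0.015912
Year 2: k_p_x=0.923121, q=0.009, term=0.006976
Year 3: k_p_x=0.914813, q=0.016, term=0.011594
A_x = 0.0901


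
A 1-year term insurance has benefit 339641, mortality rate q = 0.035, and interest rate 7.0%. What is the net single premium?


NSP = benefit * q * v
v = 1/(1+i) = 0.934579
NSP = 339641 * 0.035 * 0.934579
= 11109.7523


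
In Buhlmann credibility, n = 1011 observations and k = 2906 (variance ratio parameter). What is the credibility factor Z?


Z = n / (n + k)
= 1011 / (1011 + 2906)
= 1011 / 3917
= 0.2581


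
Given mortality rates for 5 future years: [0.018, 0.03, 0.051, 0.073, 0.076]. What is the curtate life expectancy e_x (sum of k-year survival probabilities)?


e_x = sum_{k=1}^{n} k_p_x
k_p_x values:
  1_p_x = 0.982
  2_p_x = 0.95254
  3_p_x = 0.90396
  4_p_x = 0.837971
  5_p_x = 0.774286
e_x = 4.4508


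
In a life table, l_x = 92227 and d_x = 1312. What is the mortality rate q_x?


q_x = d_x / l_x
= 1312 / 92227
= 0.0142


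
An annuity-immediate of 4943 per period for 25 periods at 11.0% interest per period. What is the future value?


FV = PMT * ((1+i)^n - 1) / i
= 4943 * ((1.11)^25 - 1) / 0.11
= 4943 * (13.585464 - 1) / 0.11
= 565544.978


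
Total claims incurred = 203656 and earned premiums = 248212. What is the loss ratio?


Loss ratio = claims / premiums
= 203656 / 248212
= 0.8205


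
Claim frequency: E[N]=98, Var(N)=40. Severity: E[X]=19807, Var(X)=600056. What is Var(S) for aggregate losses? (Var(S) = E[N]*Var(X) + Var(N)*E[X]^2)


Var(S) = E[N]*Var(X) + Var(N)*E[X]^2
= 98*600056 + 40*19807^2
= 58805488 + 15692689960
= 1.5751e+10


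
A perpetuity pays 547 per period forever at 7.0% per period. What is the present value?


PV = PMT / i
= 547 / 0.07
= 7814.2857


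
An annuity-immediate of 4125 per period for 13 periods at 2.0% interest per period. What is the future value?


FV = PMT * ((1+i)^n - 1) / i
= 4125 * ((1.02)^13 - 1) / 0.02
= 4125 * (1.293607 - 1) / 0.02
= 60556.3675


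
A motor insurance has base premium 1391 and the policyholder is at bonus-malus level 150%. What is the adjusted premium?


adjusted = base * BM_level / 100
= 1391 * 150 / 100
= 1391 * 1.5
= 2086.5


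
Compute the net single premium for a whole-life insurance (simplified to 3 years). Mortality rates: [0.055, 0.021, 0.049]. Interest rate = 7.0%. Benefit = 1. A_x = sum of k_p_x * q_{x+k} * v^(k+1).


v = 0.934579
Year 0: k_p_x=1.0, q=0.055, term=0.051402
Year 1: k_p_x=0.945, q=0.021, term=0.017333
Year 2: k_p_x=0.925155, q=0.049, term=0.037005
A_x = 0.1057


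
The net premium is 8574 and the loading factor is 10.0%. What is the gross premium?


Gross = net * (1 + loading)
= 8574 * (1 + 0.1)
= 8574 * 1.1
= 9431.4


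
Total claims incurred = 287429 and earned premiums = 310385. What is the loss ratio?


Loss ratio = claims / premiums
= 287429 / 310385
= 0.926


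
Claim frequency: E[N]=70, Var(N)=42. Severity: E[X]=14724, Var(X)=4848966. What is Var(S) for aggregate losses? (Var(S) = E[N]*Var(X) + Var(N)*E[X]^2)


Var(S) = E[N]*Var(X) + Var(N)*E[X]^2
= 70*4848966 + 42*14724^2
= 339427620 + 9105439392
= 9.4449e+09


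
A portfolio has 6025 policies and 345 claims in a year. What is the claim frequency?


frequency = claims / policies
= 345 / 6025
= 0.0573


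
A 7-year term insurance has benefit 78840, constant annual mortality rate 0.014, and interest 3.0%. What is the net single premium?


NSP = benefit * sum_{k=0}^{n-1} k_p_x * q * v^(k+1)
With constant q=0.014, v=0.970874
Sum = 0.083784
NSP = 78840 * 0.083784
= 6605.5465


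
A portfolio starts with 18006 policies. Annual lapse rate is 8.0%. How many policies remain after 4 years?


remaining = initial * (1 - lapse)^years
= 18006 * (1 - 0.08)^4
= 18006 * 0.716393
= 12899.3716


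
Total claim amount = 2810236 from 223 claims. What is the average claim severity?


severity = total / number
= 2810236 / 223
= 12601.9552


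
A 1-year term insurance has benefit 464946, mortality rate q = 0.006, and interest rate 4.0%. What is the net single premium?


NSP = benefit * q * v
v = 1/(1+i) = 0.961538
NSP = 464946 * 0.006 * 0.961538
= 2682.3808


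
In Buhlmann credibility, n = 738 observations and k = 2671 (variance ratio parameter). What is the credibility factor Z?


Z = n / (n + k)
= 738 / (738 + 2671)
= 738 / 3409
= 0.2165


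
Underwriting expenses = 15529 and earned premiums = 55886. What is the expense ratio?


Expense ratio = expenses / premiums
= 15529 / 55886
= 0.2779


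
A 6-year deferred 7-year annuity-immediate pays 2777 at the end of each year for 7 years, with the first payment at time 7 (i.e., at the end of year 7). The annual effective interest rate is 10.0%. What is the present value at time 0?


PV at time 6 of the 7-year annuity-immediate:
a_n = 2777 * (1-(1+0.1)^(-7))/0.1 = 13519.5991
Discount back 6 years to time 0:
PV = 13519.5991 * (1+0.1)^(-6)
= 13519.5991 * 0.564474
= 7631.4612


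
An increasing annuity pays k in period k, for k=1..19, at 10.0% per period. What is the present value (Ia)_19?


(Ia)_n = sum_{k=1}^{n} k * v^k, v = 1/(1+i)
v = 0.909091
Sum computed term by term:
(Ia)_19 = 60.9476


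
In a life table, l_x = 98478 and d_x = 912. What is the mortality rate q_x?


q_x = d_x / l_x
= 912 / 98478
= 0.0093


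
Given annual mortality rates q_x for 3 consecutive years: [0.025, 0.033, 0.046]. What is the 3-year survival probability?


p_k = 1 - q_k for each year
Survival = product of (1 - q_k)
= 0.975 * 0.967 * 0.954
= 0.8995


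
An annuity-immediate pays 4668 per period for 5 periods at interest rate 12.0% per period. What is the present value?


PV = PMT * (1 - (1+i)^(-n)) / i
= 4668 * (1 - (1+0.12)^(-5)) / 0.12
= 4668 * (1 - 0.567427) / 0.12
= 4668 * 3.604776
= 16827.0953


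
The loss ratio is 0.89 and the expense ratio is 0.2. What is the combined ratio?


Combined ratio = loss ratio + expense ratio
= 0.89 + 0.2
= 1.09


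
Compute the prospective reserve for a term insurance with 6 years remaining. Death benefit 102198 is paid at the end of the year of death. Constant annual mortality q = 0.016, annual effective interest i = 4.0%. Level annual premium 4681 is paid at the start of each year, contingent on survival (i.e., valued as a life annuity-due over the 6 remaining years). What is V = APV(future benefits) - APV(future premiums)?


v = 1/(1+i) = 0.961538
APV(future benefits) per unit = sum_{k=0}^{5} k_p_x * q * v^(k+1) = 0.080739
APV(future benefits) = 102198 * 0.080739 = 8251.3156
Life annuity-due factor ä_{x:6} = sum_{k=0}^{5} k_p_x * v^k = 5.248004
APV(future premiums) = 4681 * 5.248004 = 24565.9068
V = 8251.3156 - 24565.9068
= -16314.5912


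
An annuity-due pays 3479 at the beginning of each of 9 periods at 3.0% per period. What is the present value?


PV_due = PMT * (1-(1+i)^(-n))/i * (1+i)
PV_immediate = 27087.8729
PV_due = 27087.8729 * 1.03
= 27900.5091


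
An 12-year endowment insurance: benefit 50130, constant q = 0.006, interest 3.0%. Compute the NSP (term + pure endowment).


Term component = 2903.2445
Pure endowment = 12_p_x * v^12 * benefit = 0.930329 * 0.70138 * 50130 = 32710.533
NSP = 35613.7775


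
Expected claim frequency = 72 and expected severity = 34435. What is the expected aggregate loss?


E[S] = E[N] * E[X]
= 72 * 34435
= 2.4793e+06


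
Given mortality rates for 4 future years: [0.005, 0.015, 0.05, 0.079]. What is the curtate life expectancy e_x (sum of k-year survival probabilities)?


e_x = sum_{k=1}^{n} k_p_x
k_p_x values:
  1_p_x = 0.995
  2_p_x = 0.980075
  3_p_x = 0.931071
  4_p_x = 0.857517
e_x = 3.7637


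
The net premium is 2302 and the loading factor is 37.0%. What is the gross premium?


Gross = net * (1 + loading)
= 2302 * (1 + 0.37)
= 2302 * 1.37
= 3153.74


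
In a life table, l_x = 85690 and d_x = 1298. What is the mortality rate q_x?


q_x = d_x / l_x
= 1298 / 85690
= 0.0151


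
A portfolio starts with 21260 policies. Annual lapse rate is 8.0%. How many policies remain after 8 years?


remaining = initial * (1 - lapse)^years
= 21260 * (1 - 0.08)^8
= 21260 * 0.513219
= 10911.0332


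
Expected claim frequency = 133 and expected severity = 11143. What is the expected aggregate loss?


E[S] = E[N] * E[X]
= 133 * 11143
= 1.4820e+06


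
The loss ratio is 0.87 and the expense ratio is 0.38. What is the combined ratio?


Combined ratio = loss ratio + expense ratio
= 0.87 + 0.38
= 1.25


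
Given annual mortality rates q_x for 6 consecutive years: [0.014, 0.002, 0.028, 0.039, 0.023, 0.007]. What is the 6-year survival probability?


p_k = 1 - q_k for each year
Survival = product of (1 - q_k)
= 0.986 * 0.998 * 0.972 * 0.961 * 0.977 * 0.993
= 0.8917


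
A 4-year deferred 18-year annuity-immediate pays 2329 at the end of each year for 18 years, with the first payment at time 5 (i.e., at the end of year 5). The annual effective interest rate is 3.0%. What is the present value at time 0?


PV at time 4 of the 18-year annuity-immediate:
a_n = 2329 * (1-(1+0.03)^(-18))/0.03 = 32031.932
Discount back 4 years to time 0:
PV = 32031.932 * (1+0.03)^(-4)
= 32031.932 * 0.888487
= 28459.9567


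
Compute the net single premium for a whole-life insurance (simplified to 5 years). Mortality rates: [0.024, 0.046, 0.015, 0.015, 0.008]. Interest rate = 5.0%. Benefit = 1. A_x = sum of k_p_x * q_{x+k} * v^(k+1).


v = 0.952381
Year 0: k_p_x=1.0, q=0.024, term=0.022857
Year 1: k_p_x=0.976, q=0.046, term=0.040722
Year 2: k_p_x=0.931104, q=0.015, term=0.012065
Year 3: k_p_x=0.917137, q=0.015, term=0.011318
Year 4: k_p_x=0.90338, q=0.008, term=0.005663
A_x = 0.0926


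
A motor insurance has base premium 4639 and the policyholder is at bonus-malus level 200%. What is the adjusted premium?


adjusted = base * BM_level / 100
= 4639 * 200 / 100
= 4639 * 2.0
= 9278.0


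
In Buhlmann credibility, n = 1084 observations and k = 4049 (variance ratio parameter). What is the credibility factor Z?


Z = n / (n + k)
= 1084 / (1084 + 4049)
= 1084 / 5133
= 0.2112


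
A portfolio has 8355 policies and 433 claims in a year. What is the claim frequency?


frequency = claims / policies
= 433 / 8355
= 0.0518


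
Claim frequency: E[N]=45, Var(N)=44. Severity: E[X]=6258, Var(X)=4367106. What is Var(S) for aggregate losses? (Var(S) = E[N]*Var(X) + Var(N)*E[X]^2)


Var(S) = E[N]*Var(X) + Var(N)*E[X]^2
= 45*4367106 + 44*6258^2
= 196519770 + 1723152816
= 1.9197e+09


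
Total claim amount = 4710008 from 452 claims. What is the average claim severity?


severity = total / number
= 4710008 / 452
= 10420.3717
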